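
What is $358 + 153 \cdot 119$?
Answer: $18565$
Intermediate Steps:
$358 + 153 \cdot 119 = 358 + 18207 = 18565$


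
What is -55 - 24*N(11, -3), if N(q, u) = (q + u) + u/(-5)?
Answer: -1307/5 ≈ -261.40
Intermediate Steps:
N(q, u) = q + 4*u/5 (N(q, u) = (q + u) + u*(-⅕) = (q + u) - u/5 = q + 4*u/5)
-55 - 24*N(11, -3) = -55 - 24*(11 + (⅘)*(-3)) = -55 - 24*(11 - 12/5) = -55 - 24*43/5 = -55 - 1032/5 = -1307/5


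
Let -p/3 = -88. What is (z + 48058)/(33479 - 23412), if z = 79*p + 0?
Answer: 68914/10067 ≈ 6.8455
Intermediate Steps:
p = 264 (p = -3*(-88) = 264)
z = 20856 (z = 79*264 + 0 = 20856 + 0 = 20856)
(z + 48058)/(33479 - 23412) = (20856 + 48058)/(33479 - 23412) = 68914/10067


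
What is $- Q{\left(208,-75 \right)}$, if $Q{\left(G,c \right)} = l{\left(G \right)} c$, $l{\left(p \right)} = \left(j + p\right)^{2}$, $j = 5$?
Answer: $3402675$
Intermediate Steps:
$l{\left(p \right)} = \left(5 + p\right)^{2}$
$Q{\left(G,c \right)} = c \left(5 + G\right)^{2}$ ($Q{\left(G,c \right)} = \left(5 + G\right)^{2} c = c \left(5 + G\right)^{2}$)
$- Q{\left(208,-75 \right)} = - \left(-75\right) \left(5 + 208\right)^{2} = - \left(-75\right) 213^{2} = - \left(-75\right) 45369 = \left(-1\right) \left(-3402675\right) = 3402675$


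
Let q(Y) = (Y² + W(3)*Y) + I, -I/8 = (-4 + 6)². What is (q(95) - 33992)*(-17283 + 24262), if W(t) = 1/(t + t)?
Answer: -1046145121/6 ≈ -1.7436e+8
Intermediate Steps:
W(t) = 1/(2*t)
I = -32 (I = -8*(-4 + 6)² = -8*2² = -8*4 = -32)
q(Y) = -32 + Y² + Y/6 (q(Y) = (Y² + ((½)/3)*Y) - 32 = (Y² + ((½)*(⅓))*Y) - 32 = (Y² + Y/6) - 32 = -32 + Y² + Y/6)
(q(95) - 33992)*(-17283 + 24262) = ((-32 + 95² + (⅙)*95) - 33992)*(-17283 + 24262) = ((-32 + 9025 + 95/6) - 33992)*6979 = (54053/6 - 33992)*6979 = -149899/6*6979 = -1046145121/6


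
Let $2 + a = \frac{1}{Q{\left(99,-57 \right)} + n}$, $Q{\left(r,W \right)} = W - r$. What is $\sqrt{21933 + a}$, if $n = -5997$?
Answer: $\frac{\sqrt{830294692626}}{6153} \approx 148.09$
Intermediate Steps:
$a = - \frac{12307}{6153}$ ($a = -2 + \frac{1}{\left(-57 - 99\right) - 5997} = -2 + \frac{1}{-156 - 5997} = -2 + \frac{1}{-6153} = -2 - \frac{1}{6153} = - \frac{12307}{6153} \approx -2.0002$)
$\sqrt{21933 + a} = \sqrt{21933 - \frac{12307}{6153}} = \sqrt{\frac{134941442}{6153}} = \frac{\sqrt{830294692626}}{6153}$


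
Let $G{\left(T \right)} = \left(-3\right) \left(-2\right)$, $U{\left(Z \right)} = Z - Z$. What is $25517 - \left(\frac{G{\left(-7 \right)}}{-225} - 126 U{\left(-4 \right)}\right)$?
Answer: $\frac{1913777}{75} \approx 25517.0$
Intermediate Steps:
$U{\left(Z \right)} = 0$
$G{\left(T \right)} = 6$
$25517 - \left(\frac{G{\left(-7 \right)}}{-225} - 126 U{\left(-4 \right)}\right) = 25517 - \left(\frac{6}{-225} - 0\right) = 25517 - \left(6 \left(- \frac{1}{225}\right) + 0\right) = 25517 - \left(- \frac{2}{75} + 0\right) = 25517 - - \frac{2}{75} = 25517 + \frac{2}{75} = \frac{1913777}{75}$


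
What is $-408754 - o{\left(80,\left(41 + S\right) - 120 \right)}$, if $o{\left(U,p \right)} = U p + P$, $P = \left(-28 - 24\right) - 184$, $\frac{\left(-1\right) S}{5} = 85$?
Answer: $-368198$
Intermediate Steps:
$S = -425$ ($S = \left(-5\right) 85 = -425$)
$P = -236$ ($P = -52 - 184 = -236$)
$o{\left(U,p \right)} = -236 + U p$ ($o{\left(U,p \right)} = U p - 236 = -236 + U p$)
$-408754 - o{\left(80,\left(41 + S\right) - 120 \right)} = -408754 - \left(-236 + 80 \left(\left(41 - 425\right) - 120\right)\right) = -408754 - \left(-236 + 80 \left(-384 - 120\right)\right) = -408754 - \left(-236 + 80 \left(-504\right)\right) = -408754 - \left(-236 - 40320\right) = -408754 - -40556 = -408754 + 40556 = -368198$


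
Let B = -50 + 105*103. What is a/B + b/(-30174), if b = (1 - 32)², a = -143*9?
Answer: -49179103/324823110 ≈ -0.15140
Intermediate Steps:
B = 10765 (B = -50 + 10815 = 10765)
a = -1287
b = 961 (b = (-31)² = 961)
a/B + b/(-30174) = -1287/10765 + 961/(-30174) = -1287*1/10765 + 961*(-1/30174) = -1287/10765 - 961/30174 = -49179103/324823110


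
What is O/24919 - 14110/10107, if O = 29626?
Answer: -52177108/251856333 ≈ -0.20717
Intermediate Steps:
O/24919 - 14110/10107 = 29626/24919 - 14110/10107 = -52177108/251856333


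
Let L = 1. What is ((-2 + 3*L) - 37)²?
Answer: 1296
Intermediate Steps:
((-2 + 3*L) - 37)² = ((-2 + 3*1) - 37)² = ((-2 + 3) - 37)² = (1 - 37)² = (-36)² = 1296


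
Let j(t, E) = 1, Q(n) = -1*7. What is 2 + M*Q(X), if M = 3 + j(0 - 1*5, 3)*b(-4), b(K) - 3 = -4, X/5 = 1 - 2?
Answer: -12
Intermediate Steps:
X = -5 (X = 5*(1 - 2) = 5*(-1) = -5)
Q(n) = -7
b(K) = -1 (b(K) = 3 - 4 = -1)
M = 2 (M = 3 + 1*(-1) = 3 - 1 = 2)
2 + M*Q(X) = 2 + 2*(-7) = 2 - 14 = -12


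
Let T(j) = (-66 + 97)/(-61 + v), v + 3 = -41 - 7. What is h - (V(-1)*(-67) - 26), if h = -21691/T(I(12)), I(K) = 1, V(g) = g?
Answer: 2428121/31 ≈ 78327.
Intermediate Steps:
v = -51 (v = -3 + (-41 - 7) = -3 - 48 = -51)
T(j) = -31/112 (T(j) = (-66 + 97)/(-61 - 51) = 31/(-112) = 31*(-1/112) = -31/112)
h = 2429392/31 (h = -21691/(-31/112) = -21691*(-112/31) = 2429392/31 ≈ 78368.)
h - (V(-1)*(-67) - 26) = 2429392/31 - (-1*(-67) - 26) = 2429392/31 - (67 - 26) = 2429392/31 - 1*41 = 2429392/31 - 41 = 2428121/31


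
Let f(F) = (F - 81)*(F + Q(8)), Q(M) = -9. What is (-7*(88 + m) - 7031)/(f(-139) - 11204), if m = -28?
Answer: -7451/21356 ≈ -0.34890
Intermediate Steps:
f(F) = (-81 + F)*(-9 + F) (f(F) = (F - 81)*(F - 9) = (-81 + F)*(-9 + F))
(-7*(88 + m) - 7031)/(f(-139) - 11204) = (-7*(88 - 28) - 7031)/((729 + (-139)² - 90*(-139)) - 11204) = (-7*60 - 7031)/((729 + 19321 + 12510) - 11204) = (-420 - 7031)/(32560 - 11204) = -7451/21356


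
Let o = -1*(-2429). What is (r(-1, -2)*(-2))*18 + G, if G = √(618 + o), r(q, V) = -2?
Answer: 72 + √3047 ≈ 127.20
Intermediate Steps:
o = 2429
G = √3047 (G = √(618 + 2429) = √3047 ≈ 55.200)
(r(-1, -2)*(-2))*18 + G = -2*(-2)*18 + √3047 = 4*18 + √3047 = 72 + √3047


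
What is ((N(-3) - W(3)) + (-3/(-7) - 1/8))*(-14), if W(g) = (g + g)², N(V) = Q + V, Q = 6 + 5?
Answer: 1551/4 ≈ 387.75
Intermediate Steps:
Q = 11
N(V) = 11 + V
W(g) = 4*g² (W(g) = (2*g)² = 4*g²)
((N(-3) - W(3)) + (-3/(-7) - 1/8))*(-14) = (((11 - 3) - 4*3²) + (-3/(-7) - 1/8))*(-14) = ((8 - 4*9) + (-3*(-⅐) - 1*⅛))*(-14) = ((8 - 1*36) + (3/7 - ⅛))*(-14) = ((8 - 36) + 17/56)*(-14) = (-28 + 17/56)*(-14) = -1551/56*(-14) = 1551/4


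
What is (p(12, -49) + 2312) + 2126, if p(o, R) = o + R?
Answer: 4401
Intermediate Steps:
p(o, R) = R + o
(p(12, -49) + 2312) + 2126 = ((-49 + 12) + 2312) + 2126 = (-37 + 2312) + 2126 = 2275 + 2126 = 4401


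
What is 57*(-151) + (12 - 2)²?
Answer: -8507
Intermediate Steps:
57*(-151) + (12 - 2)² = -8607 + 10² = -8607 + 100 = -8507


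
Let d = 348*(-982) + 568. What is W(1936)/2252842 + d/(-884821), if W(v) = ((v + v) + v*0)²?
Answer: 7017086901360/996680955641 ≈ 7.0405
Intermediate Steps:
W(v) = 4*v² (W(v) = (2*v + 0)² = (2*v)² = 4*v²)
d = -341168 (d = -341736 + 568 = -341168)
W(1936)/2252842 + d/(-884821) = (4*1936²)/2252842 - 341168/(-884821) = (4*3748096)*(1/2252842) - 341168*(-1/884821) = 14992384*(1/2252842) + 341168/884821 = 7496192/1126421 + 341168/884821 = 7017086901360/996680955641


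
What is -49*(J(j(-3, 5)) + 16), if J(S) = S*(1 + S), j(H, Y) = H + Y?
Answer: -1078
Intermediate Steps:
-49*(J(j(-3, 5)) + 16) = -49*((-3 + 5)*(1 + (-3 + 5)) + 16) = -49*(2*(1 + 2) + 16) = -49*(2*3 + 16) = -49*(6 + 16) = -49*22 = -1078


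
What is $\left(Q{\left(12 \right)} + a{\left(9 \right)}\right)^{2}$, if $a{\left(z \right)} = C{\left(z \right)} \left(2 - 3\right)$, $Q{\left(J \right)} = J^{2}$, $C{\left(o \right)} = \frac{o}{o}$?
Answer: $20449$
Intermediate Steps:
$C{\left(o \right)} = 1$
$a{\left(z \right)} = -1$ ($a{\left(z \right)} = 1 \left(2 - 3\right) = 1 \left(-1\right) = -1$)
$\left(Q{\left(12 \right)} + a{\left(9 \right)}\right)^{2} = \left(12^{2} - 1\right)^{2} = \left(144 - 1\right)^{2} = 143^{2} = 20449$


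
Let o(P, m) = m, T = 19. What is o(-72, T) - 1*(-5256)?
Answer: 5275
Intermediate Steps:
o(-72, T) - 1*(-5256) = 19 - 1*(-5256) = 19 + 5256 = 5275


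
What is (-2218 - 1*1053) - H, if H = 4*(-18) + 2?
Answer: -3201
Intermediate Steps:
H = -70 (H = -72 + 2 = -70)
(-2218 - 1*1053) - H = (-2218 - 1*1053) - 1*(-70) = (-2218 - 1053) + 70 = -3271 + 70 = -3201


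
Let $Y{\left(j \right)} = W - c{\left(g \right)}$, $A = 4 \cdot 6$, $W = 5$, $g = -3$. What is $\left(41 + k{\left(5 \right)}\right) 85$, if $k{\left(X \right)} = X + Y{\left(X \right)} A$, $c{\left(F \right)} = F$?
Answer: $20230$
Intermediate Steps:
$A = 24$
$Y{\left(j \right)} = 8$ ($Y{\left(j \right)} = 5 - -3 = 5 + 3 = 8$)
$k{\left(X \right)} = 192 + X$ ($k{\left(X \right)} = X + 8 \cdot 24 = X + 192 = 192 + X$)
$\left(41 + k{\left(5 \right)}\right) 85 = \left(41 + \left(192 + 5\right)\right) 85 = \left(41 + 197\right) 85 = 238 \cdot 85 = 20230$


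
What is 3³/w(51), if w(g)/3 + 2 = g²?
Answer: 9/2599 ≈ 0.0034629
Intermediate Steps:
w(g) = -6 + 3*g²
3³/w(51) = 3³/(-6 + 3*51²) = 27/(-6 + 3*2601) = 27/(-6 + 7803) = 27/7797 = 27*(1/7797) = 9/2599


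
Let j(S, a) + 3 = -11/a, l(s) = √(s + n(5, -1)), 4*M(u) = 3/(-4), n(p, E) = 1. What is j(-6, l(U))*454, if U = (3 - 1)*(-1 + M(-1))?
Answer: -1362 + 908*I*√22 ≈ -1362.0 + 4258.9*I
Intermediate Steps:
M(u) = -3/16 (M(u) = (3/(-4))/4 = (3*(-¼))/4 = (¼)*(-¾) = -3/16)
U = -19/8 (U = (3 - 1)*(-1 - 3/16) = 2*(-19/16) = -19/8 ≈ -2.3750)
l(s) = √(1 + s) (l(s) = √(s + 1) = √(1 + s))
j(S, a) = -3 - 11/a
j(-6, l(U))*454 = (-3 - 11/√(1 - 19/8))*454 = (-3 - 11*(-2*I*√22/11))*454 = (-3 - (-2)*I*√22)*454 = (-3 + 2*I*√22)*454 = -1362 + 908*I*√22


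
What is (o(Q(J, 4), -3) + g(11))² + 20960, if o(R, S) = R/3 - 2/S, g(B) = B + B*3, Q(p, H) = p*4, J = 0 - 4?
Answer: 202564/9 ≈ 22507.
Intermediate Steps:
J = -4
Q(p, H) = 4*p
g(B) = 4*B (g(B) = B + 3*B = 4*B)
o(R, S) = -2/S + R/3 (o(R, S) = R*(⅓) - 2/S = R/3 - 2/S = -2/S + R/3)
(o(Q(J, 4), -3) + g(11))² + 20960 = ((-2/(-3) + (4*(-4))/3) + 4*11)² + 20960 = ((-2*(-⅓) + (⅓)*(-16)) + 44)² + 20960 = ((⅔ - 16/3) + 44)² + 20960 = (-14/3 + 44)² + 20960 = (118/3)² + 20960 = 13924/9 + 20960 = 202564/9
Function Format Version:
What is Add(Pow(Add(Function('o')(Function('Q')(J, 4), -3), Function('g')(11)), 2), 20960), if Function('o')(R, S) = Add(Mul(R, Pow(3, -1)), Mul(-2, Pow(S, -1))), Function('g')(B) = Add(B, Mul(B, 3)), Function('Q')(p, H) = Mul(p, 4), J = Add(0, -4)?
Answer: Rational(202564, 9) ≈ 22507.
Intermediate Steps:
J = -4
Function('Q')(p, H) = Mul(4, p)
Function('g')(B) = Mul(4, B) (Function('g')(B) = Add(B, Mul(3, B)) = Mul(4, B))
Function('o')(R, S) = Add(Mul(-2, Pow(S, -1)), Mul(Rational(1, 3), R)) (Function('o')(R, S) = Add(Mul(R, Rational(1, 3)), Mul(-2, Pow(S, -1))) = Add(Mul(Rational(1, 3), R), Mul(-2, Pow(S, -1))) = Add(Mul(-2, Pow(S, -1)), Mul(Rational(1, 3), R)))
Add(Pow(Add(Function('o')(Function('Q')(J, 4), -3), Function('g')(11)), 2), 20960) = Add(Pow(Add(Add(Mul(-2, Pow(-3, -1)), Mul(Rational(1, 3), Mul(4, -4))), Mul(4, 11)), 2), 20960) = Add(Pow(Add(Add(Mul(-2, Rational(-1, 3)), Mul(Rational(1, 3), -16)), 44), 2), 20960) = Add(Pow(Add(Add(Rational(2, 3), Rational(-16, 3)), 44), 2), 20960) = Add(Pow(Add(Rational(-14, 3), 44), 2), 20960) = Add(Pow(Rational(118, 3), 2), 20960) = Add(Rational(13924, 9), 20960) = Rational(202564, 9)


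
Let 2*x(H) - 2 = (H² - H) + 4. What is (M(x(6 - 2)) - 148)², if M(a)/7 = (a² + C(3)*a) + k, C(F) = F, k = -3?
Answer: 344569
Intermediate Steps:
x(H) = 3 + H²/2 - H/2 (x(H) = 1 + ((H² - H) + 4)/2 = 1 + (4 + H² - H)/2 = 1 + (2 + H²/2 - H/2) = 3 + H²/2 - H/2)
M(a) = -21 + 7*a² + 21*a (M(a) = 7*((a² + 3*a) - 3) = 7*(-3 + a² + 3*a) = -21 + 7*a² + 21*a)
(M(x(6 - 2)) - 148)² = ((-21 + 7*(3 + (6 - 2)²/2 - (6 - 2)/2)² + 21*(3 + (6 - 2)²/2 - (6 - 2)/2)) - 148)² = ((-21 + 7*(3 + (½)*4² - ½*4)² + 21*(3 + (½)*4² - ½*4)) - 148)² = ((-21 + 7*(3 + (½)*16 - 2)² + 21*(3 + (½)*16 - 2)) - 148)² = ((-21 + 7*(3 + 8 - 2)² + 21*(3 + 8 - 2)) - 148)² = ((-21 + 7*9² + 21*9) - 148)² = ((-21 + 7*81 + 189) - 148)² = ((-21 + 567 + 189) - 148)² = (735 - 148)² = 587² = 344569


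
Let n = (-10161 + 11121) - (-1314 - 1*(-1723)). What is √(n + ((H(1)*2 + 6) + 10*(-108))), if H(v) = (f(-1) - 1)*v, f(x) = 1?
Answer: I*√523 ≈ 22.869*I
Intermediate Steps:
H(v) = 0 (H(v) = (1 - 1)*v = 0*v = 0)
n = 551 (n = 960 - (-1314 + 1723) = 960 - 1*409 = 960 - 409 = 551)
√(n + ((H(1)*2 + 6) + 10*(-108))) = √(551 + ((0*2 + 6) + 10*(-108))) = √(551 + ((0 + 6) - 1080)) = √(551 + (6 - 1080)) = √(551 - 1074) = √(-523) = I*√523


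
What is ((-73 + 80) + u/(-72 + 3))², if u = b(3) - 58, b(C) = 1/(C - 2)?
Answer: 32400/529 ≈ 61.248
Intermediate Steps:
b(C) = 1/(-2 + C)
u = -57 (u = 1/(-2 + 3) - 58 = 1/1 - 58 = 1 - 58 = -57)
((-73 + 80) + u/(-72 + 3))² = ((-73 + 80) - 57/(-72 + 3))² = (7 - 57/(-69))² = (7 - 57*(-1/69))² = (7 + 19/23)² = (180/23)² = 32400/529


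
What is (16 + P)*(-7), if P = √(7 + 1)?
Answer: -112 - 14*√2 ≈ -131.80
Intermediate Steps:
P = 2*√2 (P = √8 = 2*√2 ≈ 2.8284)
(16 + P)*(-7) = (16 + 2*√2)*(-7) = -112 - 14*√2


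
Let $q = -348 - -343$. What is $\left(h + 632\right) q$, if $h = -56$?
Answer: $-2880$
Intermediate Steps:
$q = -5$ ($q = -348 + 343 = -5$)
$\left(h + 632\right) q = \left(-56 + 632\right) \left(-5\right) = 576 \left(-5\right) = -2880$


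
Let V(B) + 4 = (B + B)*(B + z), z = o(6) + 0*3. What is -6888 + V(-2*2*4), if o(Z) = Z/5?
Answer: -32092/5 ≈ -6418.4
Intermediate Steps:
o(Z) = Z/5 (o(Z) = Z*(1/5) = Z/5)
z = 6/5 (z = (1/5)*6 + 0*3 = 6/5 + 0 = 6/5 ≈ 1.2000)
V(B) = -4 + 2*B*(6/5 + B) (V(B) = -4 + (B + B)*(B + 6/5) = -4 + (2*B)*(6/5 + B) = -4 + 2*B*(6/5 + B))
-6888 + V(-2*2*4) = -6888 + (-4 + 2*(-2*2*4)**2 + 12*(-2*2*4)/5) = -6888 + (-4 + 2*(-4*4)**2 + 12*(-4*4)/5) = -6888 + (-4 + 2*(-16)**2 + (12/5)*(-16)) = -6888 + (-4 + 2*256 - 192/5) = -6888 + (-4 + 512 - 192/5) = -6888 + 2348/5 = -32092/5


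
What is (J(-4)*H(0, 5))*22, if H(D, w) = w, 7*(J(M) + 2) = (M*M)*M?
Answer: -8580/7 ≈ -1225.7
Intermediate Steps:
J(M) = -2 + M**3/7 (J(M) = -2 + ((M*M)*M)/7 = -2 + (M**2*M)/7 = -2 + M**3/7)
(J(-4)*H(0, 5))*22 = ((-2 + (1/7)*(-4)**3)*5)*22 = ((-2 + (1/7)*(-64))*5)*22 = ((-2 - 64/7)*5)*22 = -78/7*5*22 = -390/7*22 = -8580/7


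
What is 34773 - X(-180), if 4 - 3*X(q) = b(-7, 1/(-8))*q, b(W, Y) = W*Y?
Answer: 208315/6 ≈ 34719.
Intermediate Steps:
X(q) = 4/3 - 7*q/24 (X(q) = 4/3 - (-7/(-8))*q/3 = 4/3 - (-7*(-⅛))*q/3 = 4/3 - 7*q/24)
34773 - X(-180) = 34773 - (4/3 - 7/24*(-180)) = 34773 - (4/3 + 105/2) = 34773 - 1*323/6 = 34773 - 323/6 = 208315/6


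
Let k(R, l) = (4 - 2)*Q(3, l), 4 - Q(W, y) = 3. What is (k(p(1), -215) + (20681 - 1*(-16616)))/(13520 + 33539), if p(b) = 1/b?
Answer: 37299/47059 ≈ 0.79260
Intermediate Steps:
Q(W, y) = 1 (Q(W, y) = 4 - 1*3 = 4 - 3 = 1)
k(R, l) = 2 (k(R, l) = (4 - 2)*1 = 2*1 = 2)
(k(p(1), -215) + (20681 - 1*(-16616)))/(13520 + 33539) = (2 + (20681 - 1*(-16616)))/(13520 + 33539) = (2 + (20681 + 16616))/47059 = (2 + 37297)*(1/47059) = 37299*(1/47059) = 37299/47059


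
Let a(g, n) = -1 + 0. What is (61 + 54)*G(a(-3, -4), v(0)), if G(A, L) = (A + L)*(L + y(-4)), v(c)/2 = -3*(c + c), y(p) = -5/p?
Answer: -575/4 ≈ -143.75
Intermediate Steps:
v(c) = -12*c (v(c) = 2*(-3*(c + c)) = 2*(-6*c) = -12*c)
a(g, n) = -1
G(A, L) = (5/4 + L)*(A + L) (G(A, L) = (A + L)*(L - 5/(-4)) = (A + L)*(L - 5*(-1/4)) = (A + L)*(L + 5/4) = (A + L)*(5/4 + L) = (5/4 + L)*(A + L))
(61 + 54)*G(a(-3, -4), v(0)) = (61 + 54)*((-12*0)**2 + (5/4)*(-1) + 5*(-12*0)/4 - (-12)*0) = 115*(0**2 - 5/4 + (5/4)*0 - 1*0) = 115*(0 - 5/4 + 0 + 0) = 115*(-5/4) = -575/4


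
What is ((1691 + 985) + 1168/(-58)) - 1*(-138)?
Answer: 81022/29 ≈ 2793.9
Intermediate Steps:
((1691 + 985) + 1168/(-58)) - 1*(-138) = (2676 + 1168*(-1/58)) + 138 = (2676 - 584/29) + 138 = 77020/29 + 138 = 81022/29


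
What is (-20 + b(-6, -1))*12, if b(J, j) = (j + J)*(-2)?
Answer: -72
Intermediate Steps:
b(J, j) = -2*J - 2*j (b(J, j) = (J + j)*(-2) = -2*J - 2*j)
(-20 + b(-6, -1))*12 = (-20 + (-2*(-6) - 2*(-1)))*12 = (-20 + (12 + 2))*12 = (-20 + 14)*12 = -6*12 = -72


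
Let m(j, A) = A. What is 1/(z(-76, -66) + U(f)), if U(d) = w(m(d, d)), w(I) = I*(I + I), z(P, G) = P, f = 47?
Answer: 1/4342 ≈ 0.00023031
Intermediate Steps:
w(I) = 2*I² (w(I) = I*(2*I) = 2*I²)
U(d) = 2*d²
1/(z(-76, -66) + U(f)) = 1/(-76 + 2*47²) = 1/(-76 + 2*2209) = 1/(-76 + 4418) = 1/4342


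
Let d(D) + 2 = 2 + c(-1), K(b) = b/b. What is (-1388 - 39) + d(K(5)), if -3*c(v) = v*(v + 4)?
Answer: -1426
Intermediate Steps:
K(b) = 1
c(v) = -v*(4 + v)/3 (c(v) = -v*(v + 4)/3 = -v*(4 + v)/3)
d(D) = 1 (d(D) = -2 + (2 - 1/3*(-1)*(4 - 1)) = -2 + (2 - 1/3*(-1)*3) = -2 + (2 + 1) = -2 + 3 = 1)
(-1388 - 39) + d(K(5)) = (-1388 - 39) + 1 = -1427 + 1 = -1426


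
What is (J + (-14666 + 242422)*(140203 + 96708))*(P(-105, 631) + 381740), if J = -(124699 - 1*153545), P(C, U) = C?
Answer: 20592234830028870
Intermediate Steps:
J = 28846 (J = -(124699 - 153545) = -1*(-28846) = 28846)
(J + (-14666 + 242422)*(140203 + 96708))*(P(-105, 631) + 381740) = (28846 + (-14666 + 242422)*(140203 + 96708))*(-105 + 381740) = (28846 + 227756*236911)*381635 = (28846 + 53957901716)*381635 = 53957930562*381635 = 20592234830028870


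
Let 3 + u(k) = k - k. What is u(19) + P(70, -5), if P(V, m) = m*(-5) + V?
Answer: 92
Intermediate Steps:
P(V, m) = V - 5*m (P(V, m) = -5*m + V = V - 5*m)
u(k) = -3 (u(k) = -3 + (k - k) = -3 + 0 = -3)
u(19) + P(70, -5) = -3 + (70 - 5*(-5)) = -3 + (70 + 25) = -3 + 95 = 92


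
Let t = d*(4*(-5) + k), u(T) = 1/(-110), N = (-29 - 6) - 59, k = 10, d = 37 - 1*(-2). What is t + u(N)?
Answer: -42901/110 ≈ -390.01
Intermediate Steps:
d = 39 (d = 37 + 2 = 39)
N = -94 (N = -35 - 59 = -94)
u(T) = -1/110
t = -390 (t = 39*(4*(-5) + 10) = 39*(-20 + 10) = 39*(-10) = -390)
t + u(N) = -390 - 1/110 = -42901/110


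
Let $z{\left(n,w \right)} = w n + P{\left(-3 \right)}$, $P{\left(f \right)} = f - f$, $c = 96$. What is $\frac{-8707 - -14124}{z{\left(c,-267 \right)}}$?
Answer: $- \frac{5417}{25632} \approx -0.21134$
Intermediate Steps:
$P{\left(f \right)} = 0$
$z{\left(n,w \right)} = n w$ ($z{\left(n,w \right)} = w n + 0 = n w + 0 = n w$)
$\frac{-8707 - -14124}{z{\left(c,-267 \right)}} = \frac{-8707 - -14124}{96 \left(-267\right)} = \frac{-8707 + 14124}{-25632} = 5417 \left(- \frac{1}{25632}\right) = - \frac{5417}{25632}$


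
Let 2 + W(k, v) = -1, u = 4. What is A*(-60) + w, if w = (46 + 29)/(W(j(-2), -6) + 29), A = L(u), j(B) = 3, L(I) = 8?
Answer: -12405/26 ≈ -477.12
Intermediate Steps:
W(k, v) = -3 (W(k, v) = -2 - 1 = -3)
A = 8
w = 75/26 (w = (46 + 29)/(-3 + 29) = 75/26 ≈ 2.8846)
A*(-60) + w = 8*(-60) + 75/26 = -480 + 75/26 = -12405/26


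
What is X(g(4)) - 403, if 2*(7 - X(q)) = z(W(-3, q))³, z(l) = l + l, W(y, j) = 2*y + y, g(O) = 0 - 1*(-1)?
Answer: 2520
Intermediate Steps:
g(O) = 1 (g(O) = 0 + 1 = 1)
W(y, j) = 3*y
z(l) = 2*l
X(q) = 2923 (X(q) = 7 - (2*(3*(-3)))³/2 = 7 - (2*(-9))³/2 = 7 - ½*(-18)³ = 7 - ½*(-5832) = 7 + 2916 = 2923)
X(g(4)) - 403 = 2923 - 403 = 2520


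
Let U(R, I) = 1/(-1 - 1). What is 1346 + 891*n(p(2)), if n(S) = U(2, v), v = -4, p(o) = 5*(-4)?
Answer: 1801/2 ≈ 900.50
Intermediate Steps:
p(o) = -20
U(R, I) = -½ (U(R, I) = 1/(-2) = -½)
n(S) = -½
1346 + 891*n(p(2)) = 1346 + 891*(-½) = 1346 - 891/2 = 1801/2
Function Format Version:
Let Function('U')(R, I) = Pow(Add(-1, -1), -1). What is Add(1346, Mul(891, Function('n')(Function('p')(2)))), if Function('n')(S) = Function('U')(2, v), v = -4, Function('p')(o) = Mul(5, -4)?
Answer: Rational(1801, 2) ≈ 900.50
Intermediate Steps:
Function('p')(o) = -20
Function('U')(R, I) = Rational(-1, 2) (Function('U')(R, I) = Pow(-2, -1) = Rational(-1, 2))
Function('n')(S) = Rational(-1, 2)
Add(1346, Mul(891, Function('n')(Function('p')(2)))) = Add(1346, Mul(891, Rational(-1, 2))) = Add(1346, Rational(-891, 2)) = Rational(1801, 2)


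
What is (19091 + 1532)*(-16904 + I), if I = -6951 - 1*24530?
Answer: -997843855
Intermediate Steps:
I = -31481 (I = -6951 - 24530 = -31481)
(19091 + 1532)*(-16904 + I) = (19091 + 1532)*(-16904 - 31481) = 20623*(-48385) = -997843855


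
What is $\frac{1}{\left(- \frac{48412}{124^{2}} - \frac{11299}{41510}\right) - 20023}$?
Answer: $- \frac{79782220}{1597752305503} \approx -4.9934 \cdot 10^{-5}$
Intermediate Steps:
$\frac{1}{\left(- \frac{48412}{124^{2}} - \frac{11299}{41510}\right) - 20023} = \frac{1}{\left(- \frac{48412}{15376} - \frac{11299}{41510}\right) - 20023} = \frac{1}{\left(\left(-48412\right) \frac{1}{15376} - \frac{11299}{41510}\right) - 20023} = \frac{1}{\left(- \frac{12103}{3844} - \frac{11299}{41510}\right) - 20023} = \frac{1}{- \frac{272914443}{79782220} - 20023} = \frac{1}{- \frac{1597752305503}{79782220}} = - \frac{79782220}{1597752305503}$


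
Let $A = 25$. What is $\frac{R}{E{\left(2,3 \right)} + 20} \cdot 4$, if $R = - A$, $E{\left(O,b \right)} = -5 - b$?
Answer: $- \frac{25}{3} \approx -8.3333$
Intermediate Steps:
$R = -25$ ($R = \left(-1\right) 25 = -25$)
$\frac{R}{E{\left(2,3 \right)} + 20} \cdot 4 = - \frac{25}{\left(-5 - 3\right) + 20} \cdot 4 = - \frac{25}{-8 + 20} \cdot 4 = - \frac{25}{12} \cdot 4 = \left(-25\right) \frac{1}{12} \cdot 4 = \left(- \frac{25}{12}\right) 4 = - \frac{25}{3}$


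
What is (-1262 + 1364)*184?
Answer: 18768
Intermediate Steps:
(-1262 + 1364)*184 = 102*184 = 18768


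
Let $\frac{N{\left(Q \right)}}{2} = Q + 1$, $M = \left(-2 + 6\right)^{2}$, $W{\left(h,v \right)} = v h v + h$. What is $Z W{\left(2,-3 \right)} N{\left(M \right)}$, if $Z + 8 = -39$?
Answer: $-31960$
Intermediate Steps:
$Z = -47$ ($Z = -8 - 39 = -47$)
$W{\left(h,v \right)} = h + h v^{2}$ ($W{\left(h,v \right)} = h v v + h = h v^{2} + h = h + h v^{2}$)
$M = 16$ ($M = 4^{2} = 16$)
$N{\left(Q \right)} = 2 + 2 Q$ ($N{\left(Q \right)} = 2 \left(Q + 1\right) = 2 \left(1 + Q\right) = 2 + 2 Q$)
$Z W{\left(2,-3 \right)} N{\left(M \right)} = - 47 \cdot 2 \left(1 + \left(-3\right)^{2}\right) \left(2 + 2 \cdot 16\right) = - 47 \cdot 2 \left(1 + 9\right) \left(2 + 32\right) = - 47 \cdot 2 \cdot 10 \cdot 34 = \left(-47\right) 20 \cdot 34 = \left(-940\right) 34 = -31960$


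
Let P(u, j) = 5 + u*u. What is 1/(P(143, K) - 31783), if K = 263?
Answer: -1/11329 ≈ -8.8269e-5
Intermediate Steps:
P(u, j) = 5 + u²
1/(P(143, K) - 31783) = 1/((5 + 143²) - 31783) = 1/((5 + 20449) - 31783) = 1/(20454 - 31783) = 1/(-11329) = -1/11329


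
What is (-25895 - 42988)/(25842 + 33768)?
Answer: -22961/19870 ≈ -1.1556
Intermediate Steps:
(-25895 - 42988)/(25842 + 33768) = -68883/59610 = -68883*1/59610 = -22961/19870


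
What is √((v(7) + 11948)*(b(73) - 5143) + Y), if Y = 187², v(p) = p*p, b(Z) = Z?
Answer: I*√60789821 ≈ 7796.8*I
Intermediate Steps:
v(p) = p²
Y = 34969
√((v(7) + 11948)*(b(73) - 5143) + Y) = √((7² + 11948)*(73 - 5143) + 34969) = √((49 + 11948)*(-5070) + 34969) = √(11997*(-5070) + 34969) = √(-60824790 + 34969) = √(-60789821) = I*√60789821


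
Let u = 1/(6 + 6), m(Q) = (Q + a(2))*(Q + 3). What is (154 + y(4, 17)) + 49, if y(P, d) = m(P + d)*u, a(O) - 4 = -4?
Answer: 245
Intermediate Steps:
a(O) = 0 (a(O) = 4 - 4 = 0)
m(Q) = Q*(3 + Q) (m(Q) = (Q + 0)*(Q + 3) = Q*(3 + Q))
u = 1/12 ≈ 0.083333
y(P, d) = (P + d)*(3 + P + d)/12 (y(P, d) = ((P + d)*(3 + (P + d)))*(1/12) = ((P + d)*(3 + P + d))*(1/12) = (P + d)*(3 + P + d)/12)
(154 + y(4, 17)) + 49 = (154 + ((¼)*4 + (¼)*17 + (4 + 17)²/12)) + 49 = (154 + (1 + 17/4 + (1/12)*21²)) + 49 = (154 + (1 + 17/4 + (1/12)*441)) + 49 = (154 + (1 + 17/4 + 147/4)) + 49 = (154 + 42) + 49 = 196 + 49 = 245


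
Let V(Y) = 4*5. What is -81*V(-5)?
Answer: -1620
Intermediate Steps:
V(Y) = 20
-81*V(-5) = -81*20 = -1620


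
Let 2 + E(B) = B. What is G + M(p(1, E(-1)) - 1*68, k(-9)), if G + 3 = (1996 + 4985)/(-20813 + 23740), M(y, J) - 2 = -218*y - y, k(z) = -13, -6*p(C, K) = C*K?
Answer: 86544863/5854 ≈ 14784.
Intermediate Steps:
E(B) = -2 + B
p(C, K) = -C*K/6
M(y, J) = 2 - 219*y (M(y, J) = 2 + (-218*y - y) = 2 - 219*y)
G = -1800/2927 (G = -3 + (1996 + 4985)/(-20813 + 23740) = -3 + 6981/2927 = -1800/2927 ≈ -0.61496)
G + M(p(1, E(-1)) - 1*68, k(-9)) = -1800/2927 + (2 - 219*(-⅙*1*(-2 - 1) - 1*68)) = -1800/2927 + (2 - 219*(-⅙*1*(-3) - 68)) = -1800/2927 + (2 - 219*(½ - 68)) = -1800/2927 + (2 - 219*(-135/2)) = -1800/2927 + (2 + 29565/2) = -1800/2927 + 29569/2 = 86544863/5854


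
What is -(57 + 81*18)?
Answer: -1515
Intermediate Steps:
-(57 + 81*18) = -(57 + 1458) = -1*1515 = -1515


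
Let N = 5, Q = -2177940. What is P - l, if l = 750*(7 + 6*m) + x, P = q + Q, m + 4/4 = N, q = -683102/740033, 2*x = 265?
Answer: -465443421927/211438 ≈ -2.2013e+6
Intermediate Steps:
x = 265/2 (x = (½)*265 = 265/2 ≈ 132.50)
q = -97586/105719 (q = -683102*1/740033 = -97586/105719 ≈ -0.92307)
m = 4 (m = -1 + 5 = 4)
P = -230249736446/105719 (P = -97586/105719 - 2177940 = -230249736446/105719 ≈ -2.1779e+6)
l = 46765/2 (l = 750*(7 + 6*4) + 265/2 = 750*(7 + 24) + 265/2 = 750*31 + 265/2 = 23250 + 265/2 = 46765/2 ≈ 23383.)
P - l = -230249736446/105719 - 1*46765/2 = -230249736446/105719 - 46765/2 = -465443421927/211438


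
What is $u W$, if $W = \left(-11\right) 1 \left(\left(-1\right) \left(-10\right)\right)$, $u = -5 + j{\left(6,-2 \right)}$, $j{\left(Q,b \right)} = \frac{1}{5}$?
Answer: $528$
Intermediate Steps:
$j{\left(Q,b \right)} = \frac{1}{5}$
$u = - \frac{24}{5}$ ($u = -5 + \frac{1}{5} = - \frac{24}{5} \approx -4.8$)
$W = -110$ ($W = \left(-11\right) 10 = -110$)
$u W = \left(- \frac{24}{5}\right) \left(-110\right) = 528$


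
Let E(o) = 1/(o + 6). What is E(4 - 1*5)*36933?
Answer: 36933/5 ≈ 7386.6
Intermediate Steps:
E(o) = 1/(6 + o)
E(4 - 1*5)*36933 = 36933/(6 + (4 - 1*5)) = 36933/(6 + (4 - 5)) = 36933/(6 - 1) = 36933/5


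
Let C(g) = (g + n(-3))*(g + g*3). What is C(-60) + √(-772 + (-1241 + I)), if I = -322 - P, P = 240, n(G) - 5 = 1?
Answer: 12960 + 5*I*√103 ≈ 12960.0 + 50.744*I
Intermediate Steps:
n(G) = 6 (n(G) = 5 + 1 = 6)
C(g) = 4*g*(6 + g) (C(g) = (g + 6)*(g + g*3) = (6 + g)*(g + 3*g) = (6 + g)*(4*g) = 4*g*(6 + g))
I = -562 (I = -322 - 1*240 = -322 - 240 = -562)
C(-60) + √(-772 + (-1241 + I)) = 4*(-60)*(6 - 60) + √(-772 + (-1241 - 562)) = 4*(-60)*(-54) + √(-772 - 1803) = 12960 + √(-2575) = 12960 + 5*I*√103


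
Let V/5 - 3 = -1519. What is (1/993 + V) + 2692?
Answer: -4853783/993 ≈ -4888.0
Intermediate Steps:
V = -7580 (V = 15 + 5*(-1519) = 15 - 7595 = -7580)
(1/993 + V) + 2692 = (1/993 - 7580) + 2692 = -7526939/993 + 2692 = -4853783/993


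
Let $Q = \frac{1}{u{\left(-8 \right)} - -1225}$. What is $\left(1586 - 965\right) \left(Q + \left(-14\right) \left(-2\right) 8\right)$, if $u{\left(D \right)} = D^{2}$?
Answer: $\frac{179305677}{1289} \approx 1.391 \cdot 10^{5}$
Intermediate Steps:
$Q = \frac{1}{1289}$ ($Q = \frac{1}{\left(-8\right)^{2} - -1225} = \frac{1}{64 + 1225} = \frac{1}{1289} \approx 0.0007758$)
$\left(1586 - 965\right) \left(Q + \left(-14\right) \left(-2\right) 8\right) = \left(1586 - 965\right) \left(\frac{1}{1289} + \left(-14\right) \left(-2\right) 8\right) = 621 \left(\frac{1}{1289} + 28 \cdot 8\right) = 621 \left(\frac{1}{1289} + 224\right) = 621 \cdot \frac{288737}{1289} = \frac{179305677}{1289}$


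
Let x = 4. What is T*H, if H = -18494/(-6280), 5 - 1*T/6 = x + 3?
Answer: -27741/785 ≈ -35.339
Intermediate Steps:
T = -12 (T = 30 - 6*(4 + 3) = 30 - 6*7 = 30 - 42 = -12)
H = 9247/3140 (H = -18494*(-1/6280) = 9247/3140 ≈ 2.9449)
T*H = -12*9247/3140 = -27741/785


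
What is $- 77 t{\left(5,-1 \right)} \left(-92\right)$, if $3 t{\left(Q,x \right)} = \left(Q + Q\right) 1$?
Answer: $\frac{70840}{3} \approx 23613.0$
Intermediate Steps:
$t{\left(Q,x \right)} = \frac{2 Q}{3}$ ($t{\left(Q,x \right)} = \frac{\left(Q + Q\right) 1}{3} = \frac{2 Q 1}{3} = \frac{2 Q}{3}$)
$- 77 t{\left(5,-1 \right)} \left(-92\right) = - 77 \cdot \frac{2}{3} \cdot 5 \left(-92\right) = \left(-77\right) \frac{10}{3} \left(-92\right) = \left(- \frac{770}{3}\right) \left(-92\right) = \frac{70840}{3}$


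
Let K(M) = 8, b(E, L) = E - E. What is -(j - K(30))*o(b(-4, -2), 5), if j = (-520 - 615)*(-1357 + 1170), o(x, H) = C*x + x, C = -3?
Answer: 0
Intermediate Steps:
b(E, L) = 0
o(x, H) = -2*x (o(x, H) = -3*x + x = -2*x)
j = 212245 (j = -1135*(-187) = 212245)
-(j - K(30))*o(b(-4, -2), 5) = -(212245 - 1*8)*(-2*0) = -(212245 - 8)*0 = -212237*0 = -1*0 = 0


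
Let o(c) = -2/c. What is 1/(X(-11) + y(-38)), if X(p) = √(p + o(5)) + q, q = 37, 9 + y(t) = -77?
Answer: -245/12062 - I*√285/12062 ≈ -0.020312 - 0.0013996*I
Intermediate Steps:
y(t) = -86 (y(t) = -9 - 77 = -86)
X(p) = 37 + √(-⅖ + p) (X(p) = √(p - 2/5) + 37 = √(p - 2*⅕) + 37 = √(p - ⅖) + 37 = √(-⅖ + p) + 37 = 37 + √(-⅖ + p))
1/(X(-11) + y(-38)) = 1/((37 + √(-10 + 25*(-11))/5) - 86) = 1/((37 + √(-10 - 275)/5) - 86) = 1/((37 + √(-285)/5) - 86) = 1/((37 + (I*√285)/5) - 86) = 1/((37 + I*√285/5) - 86) = 1/(-49 + I*√285/5)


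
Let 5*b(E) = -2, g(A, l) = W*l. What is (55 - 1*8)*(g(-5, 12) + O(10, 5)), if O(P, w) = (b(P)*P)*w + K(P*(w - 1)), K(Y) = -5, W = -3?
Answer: -2867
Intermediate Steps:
g(A, l) = -3*l
b(E) = -⅖ (b(E) = (⅕)*(-2) = -⅖)
O(P, w) = -5 - 2*P*w/5 (O(P, w) = (-2*P/5)*w - 5 = -2*P*w/5 - 5 = -5 - 2*P*w/5)
(55 - 1*8)*(g(-5, 12) + O(10, 5)) = (55 - 1*8)*(-3*12 + (-5 - ⅖*10*5)) = (55 - 8)*(-36 + (-5 - 20)) = 47*(-36 - 25) = 47*(-61) = -2867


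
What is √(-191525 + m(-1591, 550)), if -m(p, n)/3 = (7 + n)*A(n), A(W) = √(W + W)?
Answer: √(-191525 - 16710*√11) ≈ 496.94*I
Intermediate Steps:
A(W) = √2*√W (A(W) = √(2*W) = √2*√W)
m(p, n) = -3*√2*√n*(7 + n) (m(p, n) = -3*(7 + n)*√2*√n = -3*√2*√n*(7 + n))
√(-191525 + m(-1591, 550)) = √(-191525 + 3*√2*√550*(-7 - 1*550)) = √(-191525 + 3*√2*(5*√22)*(-7 - 550)) = √(-191525 + 3*√2*(5*√22)*(-557)) = √(-191525 - 16710*√11)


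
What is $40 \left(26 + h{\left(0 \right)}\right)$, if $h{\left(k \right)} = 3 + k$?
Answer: $1160$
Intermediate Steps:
$40 \left(26 + h{\left(0 \right)}\right) = 40 \left(26 + \left(3 + 0\right)\right) = 40 \left(26 + 3\right) = 40 \cdot 29 = 1160$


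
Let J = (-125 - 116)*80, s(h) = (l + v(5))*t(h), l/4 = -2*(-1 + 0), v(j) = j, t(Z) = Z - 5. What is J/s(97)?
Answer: -4820/299 ≈ -16.120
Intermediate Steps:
t(Z) = -5 + Z
l = 8 (l = 4*(-2*(-1 + 0)) = 4*(-2*(-1)) = 4*2 = 8)
s(h) = -65 + 13*h (s(h) = (8 + 5)*(-5 + h) = 13*(-5 + h) = -65 + 13*h)
J = -19280 (J = -241*80 = -19280)
J/s(97) = -19280/(-65 + 13*97) = -19280/(-65 + 1261) = -19280/1196 = -19280*1/1196 = -4820/299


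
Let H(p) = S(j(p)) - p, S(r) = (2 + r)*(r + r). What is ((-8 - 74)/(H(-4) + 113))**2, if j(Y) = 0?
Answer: 6724/13689 ≈ 0.49120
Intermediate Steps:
S(r) = 2*r*(2 + r) (S(r) = (2 + r)*(2*r) = 2*r*(2 + r))
H(p) = -p (H(p) = 2*0*(2 + 0) - p = 2*0*2 - p = 0 - p = -p)
((-8 - 74)/(H(-4) + 113))**2 = ((-8 - 74)/(-1*(-4) + 113))**2 = (-82/(4 + 113))**2 = (-82/117)**2 = 6724/13689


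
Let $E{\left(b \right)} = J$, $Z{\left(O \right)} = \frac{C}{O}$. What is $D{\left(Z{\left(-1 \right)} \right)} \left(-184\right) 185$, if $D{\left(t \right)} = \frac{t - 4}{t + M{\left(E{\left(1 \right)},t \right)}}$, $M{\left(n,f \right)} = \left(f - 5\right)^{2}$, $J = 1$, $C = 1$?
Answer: $\frac{34040}{7} \approx 4862.9$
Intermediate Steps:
$Z{\left(O \right)} = \frac{1}{O}$ ($Z{\left(O \right)} = 1 \frac{1}{O} = \frac{1}{O}$)
$E{\left(b \right)} = 1$
$M{\left(n,f \right)} = \left(-5 + f\right)^{2}$
$D{\left(t \right)} = \frac{-4 + t}{t + \left(-5 + t\right)^{2}}$ ($D{\left(t \right)} = \frac{t - 4}{t + \left(-5 + t\right)^{2}} = \frac{-4 + t}{t + \left(-5 + t\right)^{2}}$)
$D{\left(Z{\left(-1 \right)} \right)} \left(-184\right) 185 = \frac{-4 + \frac{1}{-1}}{\frac{1}{-1} + \left(-5 + \frac{1}{-1}\right)^{2}} \left(-184\right) 185 = \frac{-4 - 1}{-1 + \left(-5 - 1\right)^{2}} \left(-184\right) 185 = \frac{1}{-1 + \left(-6\right)^{2}} \left(-5\right) \left(-184\right) 185 = \frac{1}{-1 + 36} \left(-5\right) \left(-184\right) 185 = \frac{1}{35} \left(-5\right) \left(-184\right) 185 = \left(- \frac{1}{7}\right) \left(-184\right) 185 = \frac{184}{7} \cdot 185 = \frac{34040}{7}$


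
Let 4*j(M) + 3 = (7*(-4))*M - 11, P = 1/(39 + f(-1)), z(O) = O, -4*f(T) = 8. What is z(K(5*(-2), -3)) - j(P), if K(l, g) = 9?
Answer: 939/74 ≈ 12.689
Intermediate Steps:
f(T) = -2 (f(T) = -¼*8 = -2)
P = 1/37 (P = 1/(39 - 2) = 1/37 ≈ 0.027027)
j(M) = -7/2 - 7*M (j(M) = -¾ + ((7*(-4))*M - 11)/4 = -¾ + (-28*M - 11)/4 = -¾ + (-11 - 28*M)/4 = -¾ + (-11/4 - 7*M) = -7/2 - 7*M)
z(K(5*(-2), -3)) - j(P) = 9 - (-7/2 - 7*1/37) = 9 - (-7/2 - 7/37) = 9 - 1*(-273/74) = 9 + 273/74 = 939/74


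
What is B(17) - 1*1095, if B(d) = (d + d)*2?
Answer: -1027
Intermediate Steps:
B(d) = 4*d (B(d) = (2*d)*2 = 4*d)
B(17) - 1*1095 = 4*17 - 1*1095 = 68 - 1095 = -1027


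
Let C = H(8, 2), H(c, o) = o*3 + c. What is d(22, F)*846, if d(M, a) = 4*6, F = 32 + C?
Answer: 20304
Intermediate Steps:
H(c, o) = c + 3*o (H(c, o) = 3*o + c = c + 3*o)
C = 14 (C = 8 + 3*2 = 8 + 6 = 14)
F = 46 (F = 32 + 14 = 46)
d(M, a) = 24
d(22, F)*846 = 24*846 = 20304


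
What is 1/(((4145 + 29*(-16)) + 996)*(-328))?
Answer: -1/1534056 ≈ -6.5187e-7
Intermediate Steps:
1/(((4145 + 29*(-16)) + 996)*(-328)) = -1/328/((4145 - 464) + 996) = -1/328/(3681 + 996) = -1/328/4677 = (1/4677)*(-1/328) = -1/1534056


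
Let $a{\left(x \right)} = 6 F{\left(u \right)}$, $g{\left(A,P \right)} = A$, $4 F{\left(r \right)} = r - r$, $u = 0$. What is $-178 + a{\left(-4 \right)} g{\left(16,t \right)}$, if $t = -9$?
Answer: $-178$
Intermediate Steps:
$F{\left(r \right)} = 0$ ($F{\left(r \right)} = \frac{r - r}{4} = \frac{1}{4} \cdot 0 = 0$)
$a{\left(x \right)} = 0$ ($a{\left(x \right)} = 6 \cdot 0 = 0$)
$-178 + a{\left(-4 \right)} g{\left(16,t \right)} = -178 + 0 \cdot 16 = -178 + 0 = -178$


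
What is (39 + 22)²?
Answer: 3721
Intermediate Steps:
(39 + 22)² = 61² = 3721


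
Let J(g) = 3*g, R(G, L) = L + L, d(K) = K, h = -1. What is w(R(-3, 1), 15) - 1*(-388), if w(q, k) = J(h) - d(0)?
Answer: 385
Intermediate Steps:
R(G, L) = 2*L
w(q, k) = -3 (w(q, k) = 3*(-1) - 1*0 = -3 + 0 = -3)
w(R(-3, 1), 15) - 1*(-388) = -3 - 1*(-388) = -3 + 388 = 385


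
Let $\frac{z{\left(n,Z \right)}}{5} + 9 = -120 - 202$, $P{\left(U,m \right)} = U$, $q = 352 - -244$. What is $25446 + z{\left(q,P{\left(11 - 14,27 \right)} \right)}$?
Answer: $23791$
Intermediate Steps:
$q = 596$ ($q = 352 + 244 = 596$)
$z{\left(n,Z \right)} = -1655$ ($z{\left(n,Z \right)} = -45 + 5 \left(-120 - 202\right) = -45 + 5 \left(-322\right) = -45 - 1610 = -1655$)
$25446 + z{\left(q,P{\left(11 - 14,27 \right)} \right)} = 25446 - 1655 = 23791$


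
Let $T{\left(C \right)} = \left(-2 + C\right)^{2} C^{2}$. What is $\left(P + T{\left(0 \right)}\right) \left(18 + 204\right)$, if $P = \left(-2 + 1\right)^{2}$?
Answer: $222$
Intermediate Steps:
$T{\left(C \right)} = C^{2} \left(-2 + C\right)^{2}$
$P = 1$ ($P = \left(-1\right)^{2} = 1$)
$\left(P + T{\left(0 \right)}\right) \left(18 + 204\right) = \left(1 + 0^{2} \left(-2 + 0\right)^{2}\right) \left(18 + 204\right) = \left(1 + 0 \left(-2\right)^{2}\right) 222 = \left(1 + 0 \cdot 4\right) 222 = \left(1 + 0\right) 222 = 1 \cdot 222 = 222$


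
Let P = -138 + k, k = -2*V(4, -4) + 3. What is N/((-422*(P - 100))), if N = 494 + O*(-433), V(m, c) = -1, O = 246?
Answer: -53012/49163 ≈ -1.0783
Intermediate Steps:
k = 5 (k = -2*(-1) + 3 = 2 + 3 = 5)
N = -106024 (N = 494 + 246*(-433) = 494 - 106518 = -106024)
P = -133 (P = -138 + 5 = -133)
N/((-422*(P - 100))) = -106024*(-1/(422*(-133 - 100))) = -106024/((-422*(-233))) = -106024/98326 = -106024*1/98326 = -53012/49163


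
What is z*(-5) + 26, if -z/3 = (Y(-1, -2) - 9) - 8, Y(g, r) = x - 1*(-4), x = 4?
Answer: -109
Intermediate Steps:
Y(g, r) = 8 (Y(g, r) = 4 - 1*(-4) = 4 + 4 = 8)
z = 27 (z = -3*((8 - 9) - 8) = -3*(-1 - 8) = -3*(-9) = 27)
z*(-5) + 26 = 27*(-5) + 26 = -135 + 26 = -109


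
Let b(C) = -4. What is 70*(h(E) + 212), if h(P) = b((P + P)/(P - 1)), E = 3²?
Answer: 14560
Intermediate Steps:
E = 9
h(P) = -4
70*(h(E) + 212) = 70*(-4 + 212) = 70*208 = 14560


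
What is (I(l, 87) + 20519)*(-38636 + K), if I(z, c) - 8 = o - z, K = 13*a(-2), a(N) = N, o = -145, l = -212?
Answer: -796205228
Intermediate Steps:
K = -26 (K = 13*(-2) = -26)
I(z, c) = -137 - z (I(z, c) = 8 + (-145 - z) = -137 - z)
(I(l, 87) + 20519)*(-38636 + K) = ((-137 - 1*(-212)) + 20519)*(-38636 - 26) = ((-137 + 212) + 20519)*(-38662) = (75 + 20519)*(-38662) = 20594*(-38662) = -796205228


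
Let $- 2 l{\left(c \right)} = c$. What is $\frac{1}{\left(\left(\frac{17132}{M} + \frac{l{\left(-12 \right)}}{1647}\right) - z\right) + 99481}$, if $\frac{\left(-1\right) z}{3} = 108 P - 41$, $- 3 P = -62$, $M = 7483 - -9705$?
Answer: $\frac{2359053}{250189366823} \approx 9.4291 \cdot 10^{-6}$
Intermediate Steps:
$M = 17188$ ($M = 7483 + 9705 = 17188$)
$l{\left(c \right)} = - \frac{c}{2}$
$P = \frac{62}{3}$ ($P = \left(- \frac{1}{3}\right) \left(-62\right) = \frac{62}{3} \approx 20.667$)
$z = -6573$ ($z = - 3 \left(108 \cdot \frac{62}{3} - 41\right) = - 3 \left(2232 - 41\right) = \left(-3\right) 2191 = -6573$)
$\frac{1}{\left(\left(\frac{17132}{M} + \frac{l{\left(-12 \right)}}{1647}\right) - z\right) + 99481} = \frac{1}{\left(\left(\frac{17132}{17188} + \frac{\left(- \frac{1}{2}\right) \left(-12\right)}{1647}\right) - -6573\right) + 99481} = \frac{1}{\left(\left(17132 \cdot \frac{1}{17188} + 6 \cdot \frac{1}{1647}\right) + 6573\right) + 99481} = \frac{1}{\left(\left(\frac{4283}{4297} + \frac{2}{549}\right) + 6573\right) + 99481} = \frac{1}{\left(\frac{2359961}{2359053} + 6573\right) + 99481} = \frac{1}{\frac{15508415330}{2359053} + 99481} = \frac{1}{\frac{250189366823}{2359053}} = \frac{2359053}{250189366823}$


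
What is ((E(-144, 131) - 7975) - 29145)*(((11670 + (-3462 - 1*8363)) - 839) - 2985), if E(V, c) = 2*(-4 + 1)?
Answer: 147724354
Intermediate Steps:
E(V, c) = -6 (E(V, c) = 2*(-3) = -6)
((E(-144, 131) - 7975) - 29145)*(((11670 + (-3462 - 1*8363)) - 839) - 2985) = ((-6 - 7975) - 29145)*(((11670 + (-3462 - 1*8363)) - 839) - 2985) = (-7981 - 29145)*(((11670 + (-3462 - 8363)) - 839) - 2985) = -37126*(((11670 - 11825) - 839) - 2985) = -37126*((-155 - 839) - 2985) = -37126*(-994 - 2985) = -37126*(-3979) = 147724354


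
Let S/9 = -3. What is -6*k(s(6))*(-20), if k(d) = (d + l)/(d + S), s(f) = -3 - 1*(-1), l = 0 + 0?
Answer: 240/29 ≈ 8.2759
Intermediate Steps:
S = -27 (S = 9*(-3) = -27)
l = 0
s(f) = -2 (s(f) = -3 + 1 = -2)
k(d) = d/(-27 + d) (k(d) = (d + 0)/(d - 27) = d/(-27 + d))
-6*k(s(6))*(-20) = -(-12)/(-27 - 2)*(-20) = -(-12)/(-29)*(-20) = -(-12)*(-1)/29*(-20) = -6*2/29*(-20) = -12/29*(-20) = 240/29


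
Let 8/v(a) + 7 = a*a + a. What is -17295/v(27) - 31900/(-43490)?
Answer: -56336724775/34792 ≈ -1.6192e+6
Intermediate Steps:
v(a) = 8/(-7 + a + a²) (v(a) = 8/(-7 + (a*a + a)) = 8/(-7 + (a² + a)) = 8/(-7 + (a + a²)) = 8/(-7 + a + a²))
-17295/v(27) - 31900/(-43490) = -17295/(8/(-7 + 27 + 27²)) - 31900/(-43490) = -17295/(8/(-7 + 27 + 729)) - 31900*(-1/43490) = -17295/(8/749) + 3190/4349 = -17295/(8*(1/749)) + 3190/4349 = -17295/8/749 + 3190/4349 = -17295*749/8 + 3190/4349 = -12953955/8 + 3190/4349 = -56336724775/34792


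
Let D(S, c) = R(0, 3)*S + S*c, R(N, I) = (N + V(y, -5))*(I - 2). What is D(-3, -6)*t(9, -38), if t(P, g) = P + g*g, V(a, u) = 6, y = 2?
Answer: 0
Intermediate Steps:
R(N, I) = (-2 + I)*(6 + N) (R(N, I) = (N + 6)*(I - 2) = (6 + N)*(-2 + I) = (-2 + I)*(6 + N))
t(P, g) = P + g²
D(S, c) = 6*S + S*c (D(S, c) = (-12 - 2*0 + 6*3 + 3*0)*S + S*c = (-12 + 0 + 18 + 0)*S + S*c = 6*S + S*c)
D(-3, -6)*t(9, -38) = (-3*(6 - 6))*(9 + (-38)²) = (-3*0)*(9 + 1444) = 0*1453 = 0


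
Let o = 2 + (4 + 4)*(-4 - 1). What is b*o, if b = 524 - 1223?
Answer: 26562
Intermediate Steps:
b = -699
o = -38 (o = 2 + 8*(-5) = 2 - 40 = -38)
b*o = -699*(-38) = 26562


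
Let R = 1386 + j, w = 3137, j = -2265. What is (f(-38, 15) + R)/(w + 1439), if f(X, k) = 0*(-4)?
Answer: -879/4576 ≈ -0.19209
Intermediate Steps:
f(X, k) = 0
R = -879 (R = 1386 - 2265 = -879)
(f(-38, 15) + R)/(w + 1439) = (0 - 879)/(3137 + 1439) = -879/4576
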